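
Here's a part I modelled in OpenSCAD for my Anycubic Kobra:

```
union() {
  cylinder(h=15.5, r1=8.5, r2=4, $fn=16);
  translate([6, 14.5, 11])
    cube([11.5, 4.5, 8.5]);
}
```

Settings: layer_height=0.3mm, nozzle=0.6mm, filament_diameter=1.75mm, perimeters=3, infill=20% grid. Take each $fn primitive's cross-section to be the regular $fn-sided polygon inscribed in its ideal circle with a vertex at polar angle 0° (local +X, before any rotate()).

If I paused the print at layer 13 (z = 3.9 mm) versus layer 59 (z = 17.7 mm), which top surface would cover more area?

layer 13 (z = 3.9 mm)

Layer 13 (z = 3.9): the cone (r1=8.5→r2=4) has section circumradius 7.368 here — a regular 16-gon (area = (16/2)·7.368²·sin(360°/16) = 166.19 mm²); the cube at (6, 14.5) does not reach this height (z outside [11, 19.5]); Merging all regions: only the cone is present, so the union is just that shape — area = 166.19 mm². So its area = 166.19 mm². Layer 59 (z = 17.7): the cone is absent (z outside [0, 15.5]); the cube at (6, 14.5) (footprint 11.5×4.5) is included at this height (area 51.75 mm²); Merging all regions: only the 11.5×4.5 cube at (6, 14.5) is present, so the union is just that shape — area = 51.75 mm². So its area = 51.75 mm². Layer 13 is larger (166.19 vs 51.75 mm²).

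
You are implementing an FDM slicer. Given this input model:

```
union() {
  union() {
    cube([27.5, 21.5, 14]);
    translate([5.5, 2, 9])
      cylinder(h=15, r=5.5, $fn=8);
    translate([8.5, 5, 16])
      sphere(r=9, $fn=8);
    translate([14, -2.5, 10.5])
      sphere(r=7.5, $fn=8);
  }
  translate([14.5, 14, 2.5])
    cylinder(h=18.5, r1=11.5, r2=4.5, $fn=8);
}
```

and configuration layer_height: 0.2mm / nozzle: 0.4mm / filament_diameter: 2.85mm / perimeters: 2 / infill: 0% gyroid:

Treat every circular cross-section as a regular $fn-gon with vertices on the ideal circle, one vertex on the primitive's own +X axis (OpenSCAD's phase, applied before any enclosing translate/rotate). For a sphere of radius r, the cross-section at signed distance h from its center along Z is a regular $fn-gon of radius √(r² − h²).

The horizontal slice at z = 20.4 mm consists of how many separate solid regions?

1

At z = 20.4 mm: the cube does not reach this height (z outside [0, 14]); the r=5.5 cylinder at (5.5, 2) gives a regular 8-gon of circumradius 5.5 (constant along its height); the r=9 sphere at (8.5, 5) contributes a regular 8-gon of circumradius √(9²−4.4²) = 7.851; the sphere at (14, -2.5) does not reach this height (|z−center|=9.900 > r=7.5); Taking the union: the regions partially overlap (shared area 69.06 mm²), so overlapping operands fuse into one piece — 1 connected region; the cone at (14.5, 14) contributes a regular 8-gon of circumradius 4.727 (interpolated between r1=11.5 and r2=4.5 at t=0.968); Combining (union): the regions partially overlap (shared area 3.76 mm²), so overlapping operands fuse into one piece — 1 connected region. The result has 1 disconnected region.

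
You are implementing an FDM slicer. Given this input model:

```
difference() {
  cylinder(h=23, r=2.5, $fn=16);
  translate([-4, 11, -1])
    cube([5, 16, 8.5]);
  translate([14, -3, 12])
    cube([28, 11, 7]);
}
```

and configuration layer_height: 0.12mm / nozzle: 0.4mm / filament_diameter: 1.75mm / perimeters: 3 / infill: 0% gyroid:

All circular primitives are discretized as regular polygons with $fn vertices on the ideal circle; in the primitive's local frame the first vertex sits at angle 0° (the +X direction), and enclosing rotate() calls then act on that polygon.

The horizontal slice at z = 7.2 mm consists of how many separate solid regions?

1

At z = 7.2 mm: the cylinder: section is a regular 16-gon, circumradius r=2.5; the 5×16 cube at (-4, 11) contributes its full rectangle; the cube at (14, -3) is absent (z outside [12, 19]); After the difference (first − rest): starting from the r=2.5 cylinder, the 5×16 cube at (-4, 11) misses the remaining region (no effect) — 1 connected region. The result has 1 disconnected region.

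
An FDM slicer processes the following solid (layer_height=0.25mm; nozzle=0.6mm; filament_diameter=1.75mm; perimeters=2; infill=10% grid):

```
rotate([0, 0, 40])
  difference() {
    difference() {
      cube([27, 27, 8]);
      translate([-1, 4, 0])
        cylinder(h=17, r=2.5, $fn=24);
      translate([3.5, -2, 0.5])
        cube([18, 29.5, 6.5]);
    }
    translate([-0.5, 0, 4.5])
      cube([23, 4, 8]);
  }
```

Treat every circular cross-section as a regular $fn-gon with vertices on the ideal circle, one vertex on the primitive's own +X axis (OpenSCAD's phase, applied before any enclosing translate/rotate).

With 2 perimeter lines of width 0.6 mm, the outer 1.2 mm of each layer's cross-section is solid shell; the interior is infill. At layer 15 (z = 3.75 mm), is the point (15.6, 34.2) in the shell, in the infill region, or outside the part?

At z = 3.75 mm: the cube (footprint 27×27) is included at this height; the cylinder at (-1, 4): section is a regular 24-gon, circumradius r=2.5; the 18×29.5 cube at (3.5, -2) contributes its full rectangle; After the difference (first − rest): starting from the 27×27 cube, the r=2.5 cylinder at (-1, 4) partially overlaps it — only the 4.87 mm² overlap (of its 19.41 mm²) is removed, clipping the outline; the 18×29.5 cube at (3.5, -2) partially overlaps it — only the 486.00 mm² overlap (of its 531.00 mm²) is removed, clipping the outline — 2 connected regions; the cube at (-0.5, 0) is absent (z outside [4.5, 12.5]); Taking the first minus the rest: none of the subtracted shapes is present at this height, so the result so far is unchanged — 2 connected regions; (whole slice rotated 40° about Z — lengths, areas and connectivity unchanged). Overall, the cross-section has 2 separate islands. Undo the 40° rotation: the query point maps to (33.934, 16.171) in the un-rotated model frame. The nearest boundary edge runs (27.00, 27.00)→(27.00, 0.00); distance from the point to it = 6.93 mm. The point is not inside any of the regions above, so it lies outside the cross-section (6.93 mm from the nearest boundary).

outside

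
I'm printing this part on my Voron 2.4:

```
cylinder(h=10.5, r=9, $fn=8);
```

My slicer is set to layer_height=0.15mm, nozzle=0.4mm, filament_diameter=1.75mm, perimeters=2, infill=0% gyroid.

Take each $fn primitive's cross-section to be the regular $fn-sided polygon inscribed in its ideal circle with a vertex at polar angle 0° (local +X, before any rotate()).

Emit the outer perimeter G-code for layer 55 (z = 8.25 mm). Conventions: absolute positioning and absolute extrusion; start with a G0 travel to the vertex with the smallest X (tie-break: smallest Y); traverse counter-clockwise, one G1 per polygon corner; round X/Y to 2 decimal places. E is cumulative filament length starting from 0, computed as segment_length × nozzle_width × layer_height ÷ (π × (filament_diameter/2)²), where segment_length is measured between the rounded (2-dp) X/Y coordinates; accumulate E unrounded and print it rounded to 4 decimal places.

At z = 8.25 mm: the r=9 cylinder gives a regular 8-gon of circumradius 9 (constant along its height). The outline is a single polygon with 8 vertices. Extrusion per mm of travel: 0.4 × 0.15 / (π × 0.875²) = 0.024945. Accumulating E over each segment gives final E = 1.3742.

G0 X-9.00 Y0.00 Z8.25
G1 X-6.36 Y-6.36 E0.1718
G1 X0.00 Y-9.00 E0.3436
G1 X6.36 Y-6.36 E0.5153
G1 X9.00 Y0.00 E0.6871
G1 X6.36 Y6.36 E0.8589
G1 X0.00 Y9.00 E1.0307
G1 X-6.36 Y6.36 E1.2024
G1 X-9.00 Y0.00 E1.3742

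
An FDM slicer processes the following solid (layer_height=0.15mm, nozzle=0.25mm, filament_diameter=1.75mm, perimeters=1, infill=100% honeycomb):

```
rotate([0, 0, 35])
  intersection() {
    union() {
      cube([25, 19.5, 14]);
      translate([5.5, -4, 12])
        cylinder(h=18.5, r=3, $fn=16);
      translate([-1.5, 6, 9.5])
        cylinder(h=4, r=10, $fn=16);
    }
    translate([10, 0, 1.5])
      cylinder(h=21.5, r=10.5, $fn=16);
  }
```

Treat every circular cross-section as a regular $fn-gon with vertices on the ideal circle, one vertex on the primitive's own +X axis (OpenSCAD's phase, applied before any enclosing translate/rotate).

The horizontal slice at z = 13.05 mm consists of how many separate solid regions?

1

At z = 13.05 mm: the 25×19.5 cube contributes its full rectangle; the cylinder at (5.5, -4): section is a regular 16-gon, circumradius r=3; the r=10 cylinder at (-1.5, 6) contributes a regular 16-gon of circumradius 10; Merging all regions: the regions partially overlap (shared area 109.42 mm²), so overlapping operands fuse into one piece — 1 connected region; the r=10.5 cylinder at (10, 0) gives a regular 16-gon of circumradius 10.5 (constant along its height); After intersecting: the r=10.5 cylinder at (10, 0) partially overlaps that combined region; clipping to the common part keeps 210.91 mm² — 1 connected region; (whole slice rotated 35° about Z — lengths, areas and connectivity unchanged). The result has 1 disconnected region.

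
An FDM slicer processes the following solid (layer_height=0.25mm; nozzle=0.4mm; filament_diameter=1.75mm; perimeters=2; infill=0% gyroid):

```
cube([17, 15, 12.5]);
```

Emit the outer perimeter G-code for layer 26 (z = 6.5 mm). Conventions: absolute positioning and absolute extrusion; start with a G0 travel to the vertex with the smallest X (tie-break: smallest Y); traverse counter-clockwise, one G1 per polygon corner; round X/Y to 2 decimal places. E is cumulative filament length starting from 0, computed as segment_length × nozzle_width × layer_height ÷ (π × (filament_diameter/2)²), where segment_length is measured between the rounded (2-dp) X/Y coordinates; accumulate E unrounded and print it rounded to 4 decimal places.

At z = 6.5 mm: the cube (footprint 17×15) is included at this height. The outline is a single polygon with 4 vertices. Extrusion per mm of travel: 0.4 × 0.25 / (π × 0.875²) = 0.041575. Accumulating E over each segment gives final E = 2.6608.

G0 X0.00 Y0.00 Z6.50
G1 X17.00 Y0.00 E0.7068
G1 X17.00 Y15.00 E1.3304
G1 X0.00 Y15.00 E2.0372
G1 X0.00 Y0.00 E2.6608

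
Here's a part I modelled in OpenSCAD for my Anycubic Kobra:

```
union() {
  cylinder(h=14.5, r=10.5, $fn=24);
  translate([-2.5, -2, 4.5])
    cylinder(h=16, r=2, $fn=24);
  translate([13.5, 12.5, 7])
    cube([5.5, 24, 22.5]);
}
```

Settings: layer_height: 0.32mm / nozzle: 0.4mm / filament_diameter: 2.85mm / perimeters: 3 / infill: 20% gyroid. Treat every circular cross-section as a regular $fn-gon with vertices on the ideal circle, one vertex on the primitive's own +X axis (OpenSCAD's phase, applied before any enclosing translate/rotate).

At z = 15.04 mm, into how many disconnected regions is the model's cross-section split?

At z = 15.04 mm: the cylinder is not intersected at this z (z outside [0, 14.5]); the r=2 cylinder at (-2.5, -2) gives a regular 24-gon of circumradius 2 (constant along its height); the cube at (13.5, 12.5) is present — its section is the full 5.5×24 rectangle; Merging all regions: the 2 present regions are separate (no shared area or edge), so areas and boundary lengths simply add and each stays a separate island — 2 connected regions. The result has 2 disconnected regions.

2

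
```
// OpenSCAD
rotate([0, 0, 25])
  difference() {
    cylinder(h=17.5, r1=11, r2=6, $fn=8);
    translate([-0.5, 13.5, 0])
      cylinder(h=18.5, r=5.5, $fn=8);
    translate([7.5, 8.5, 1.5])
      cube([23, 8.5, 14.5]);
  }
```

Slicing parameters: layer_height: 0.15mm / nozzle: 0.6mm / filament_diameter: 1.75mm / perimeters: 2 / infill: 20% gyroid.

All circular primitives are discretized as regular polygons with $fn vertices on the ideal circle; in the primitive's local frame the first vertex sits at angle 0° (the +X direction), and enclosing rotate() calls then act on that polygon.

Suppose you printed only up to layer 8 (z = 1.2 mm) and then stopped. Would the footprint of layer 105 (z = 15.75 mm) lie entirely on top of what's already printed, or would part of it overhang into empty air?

entirely on top

Compare the two slices. At z = 1.2: the cone contributes a regular 8-gon of circumradius 10.657 (interpolated between r1=11 and r2=6 at t=0.069) (area = (8/2)·10.657²·sin(360°/8) = 321.24 mm²); the cylinder at (-0.5, 13.5): section is a regular 8-gon, circumradius r=5.5 (area = (8/2)·5.500²·sin(360°/8) = 85.56 mm²); the cube at (7.5, 8.5) does not reach this height (z outside [1.5, 16]); Taking the first minus the rest: starting from the cone (321.24 mm²), the r=5.5 cylinder at (-0.5, 13.5) partially overlaps it — only the 8.47 mm² overlap (of its 85.56 mm²) is removed, clipping the outline — area = 312.77 mm²; (rotated 25° about Z; rotation is an isometry so areas/perimeters/island counts are preserved). At z = 15.75: the cone: at t=0.900 of its height the radius interpolates to r₁+(r₂−r₁)t = 6.500, giving a regular 8-gon of that circumradius (area = (8/2)·6.500²·sin(360°/8) = 119.50 mm²); the cylinder at (-0.5, 13.5): section is a regular 8-gon, circumradius r=5.5 (area = (8/2)·5.500²·sin(360°/8) = 85.56 mm²); the cube at (7.5, 8.5) is present — its section is the full 23×8.5 rectangle (area 195.50 mm²); Subtracting the remaining from the first: starting from the cone (119.50 mm²), the r=5.5 cylinder at (-0.5, 13.5) misses the remaining region (no effect); the 23×8.5 cube at (7.5, 8.5) misses the remaining region (no effect) — area = 119.50 mm²; (rotated 25° about Z; rotation is an isometry so areas/perimeters/island counts are preserved). Checking containment: the cross-section at z = 15.75 is a subset of the cross-section at z = 1.2.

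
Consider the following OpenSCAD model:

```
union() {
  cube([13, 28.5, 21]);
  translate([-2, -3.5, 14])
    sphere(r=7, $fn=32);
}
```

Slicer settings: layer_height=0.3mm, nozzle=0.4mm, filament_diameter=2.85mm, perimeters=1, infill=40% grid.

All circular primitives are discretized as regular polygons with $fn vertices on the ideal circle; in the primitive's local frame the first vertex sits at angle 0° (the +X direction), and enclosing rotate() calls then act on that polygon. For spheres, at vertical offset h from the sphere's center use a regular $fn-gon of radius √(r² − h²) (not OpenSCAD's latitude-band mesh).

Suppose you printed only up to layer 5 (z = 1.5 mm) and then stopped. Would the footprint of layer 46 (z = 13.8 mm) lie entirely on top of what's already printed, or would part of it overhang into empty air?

Compare the two slices. At z = 1.5: the cube is present — its section is the full 13×28.5 rectangle (area 370.50 mm²); the sphere at (-2, -3.5) is not intersected at this z (|z−center|=12.500 > r=7); Combining (union): only the 13×28.5 cube is present, so the union is just that shape — area = 370.50 mm². At z = 13.8: the cube (footprint 13×28.5) is included at this height (area 370.50 mm²); the sphere at (-2, -3.5): section is a regular 32-gon, circumradius = √(r²−h²) = √(7²−0.2²) = 6.997 (area = (32/2)·6.997²·sin(360°/32) = 152.83 mm²); Taking the union: the regions partially overlap — summed areas 523.33 mm² minus the doubly-counted overlap 8.11 mm² gives 515.22 mm² — area = 515.22 mm². Checking containment: at z = 13.8 the cross-section extends beyond the z = 1.5 cross-section by about 144.72 mm².

part overhangs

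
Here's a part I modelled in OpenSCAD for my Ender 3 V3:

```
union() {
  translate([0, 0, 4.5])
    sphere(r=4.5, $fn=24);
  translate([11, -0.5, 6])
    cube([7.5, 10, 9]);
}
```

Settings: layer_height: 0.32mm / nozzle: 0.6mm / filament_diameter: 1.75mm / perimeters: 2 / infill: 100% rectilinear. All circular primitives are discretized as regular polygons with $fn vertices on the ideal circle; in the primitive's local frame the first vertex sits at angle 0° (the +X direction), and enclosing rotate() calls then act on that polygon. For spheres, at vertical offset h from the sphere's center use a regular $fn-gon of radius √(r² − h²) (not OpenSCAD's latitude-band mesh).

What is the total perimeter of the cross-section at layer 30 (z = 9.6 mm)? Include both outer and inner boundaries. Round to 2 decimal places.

At z = 9.6 mm: the sphere is not intersected at this z (|z−center|=5.100 > r=4.5); the cube at (11, -0.5) is present — its section is the full 7.5×10 rectangle (perimeter 35.00 mm); Combining (union): only the 7.5×10 cube at (11, -0.5) is present, so the union is just that shape — boundary = 35.00 mm. Overall, the cross-section is a single solid region. Total boundary length (outer) = 35.00 mm.

35.00 mm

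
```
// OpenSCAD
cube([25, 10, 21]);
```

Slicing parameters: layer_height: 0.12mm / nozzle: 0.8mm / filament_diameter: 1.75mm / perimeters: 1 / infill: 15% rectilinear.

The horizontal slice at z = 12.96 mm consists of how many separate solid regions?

At z = 12.96 mm: the cube (footprint 25×10) is included at this height. The result has 1 disconnected region.

1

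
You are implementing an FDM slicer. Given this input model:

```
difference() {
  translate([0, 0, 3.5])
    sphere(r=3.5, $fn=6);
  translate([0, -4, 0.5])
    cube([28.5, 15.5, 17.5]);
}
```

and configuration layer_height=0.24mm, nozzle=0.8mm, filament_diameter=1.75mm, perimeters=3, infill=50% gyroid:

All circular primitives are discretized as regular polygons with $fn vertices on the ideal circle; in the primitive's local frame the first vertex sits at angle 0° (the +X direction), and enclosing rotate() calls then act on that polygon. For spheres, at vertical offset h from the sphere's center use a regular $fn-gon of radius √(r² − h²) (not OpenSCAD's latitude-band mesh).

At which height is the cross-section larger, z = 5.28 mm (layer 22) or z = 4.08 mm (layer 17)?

Layer 22 (z = 5.28): the r=3.5 sphere slices to a regular 6-gon of circumradius 3.014 (√(r²−h²) with h=1.78 from center) (area = (6/2)·3.014²·sin(360°/6) = 23.59 mm²); the 28.5×15.5 cube at (0, -4) contributes its full rectangle (area 441.75 mm²); Taking the first minus the rest: starting from the r=3.5 sphere (23.59 mm²), the 28.5×15.5 cube at (0, -4) partially overlaps it — only the 11.80 mm² overlap (of its 441.75 mm²) is removed, clipping the outline — area = 11.80 mm². So its area = 11.80 mm². Layer 17 (z = 4.08): the r=3.5 sphere contributes a regular 6-gon of circumradius √(3.5²−0.58²) = 3.452 (area = (6/2)·3.452²·sin(360°/6) = 30.95 mm²); the 28.5×15.5 cube at (0, -4) contributes its full rectangle (area 441.75 mm²); After the difference (first − rest): starting from the r=3.5 sphere (30.95 mm²), the 28.5×15.5 cube at (0, -4) partially overlaps it — only the 15.48 mm² overlap (of its 441.75 mm²) is removed, clipping the outline — area = 15.48 mm². So its area = 15.48 mm². Layer 17 is larger (15.48 vs 11.80 mm²).

layer 17 (z = 4.08 mm)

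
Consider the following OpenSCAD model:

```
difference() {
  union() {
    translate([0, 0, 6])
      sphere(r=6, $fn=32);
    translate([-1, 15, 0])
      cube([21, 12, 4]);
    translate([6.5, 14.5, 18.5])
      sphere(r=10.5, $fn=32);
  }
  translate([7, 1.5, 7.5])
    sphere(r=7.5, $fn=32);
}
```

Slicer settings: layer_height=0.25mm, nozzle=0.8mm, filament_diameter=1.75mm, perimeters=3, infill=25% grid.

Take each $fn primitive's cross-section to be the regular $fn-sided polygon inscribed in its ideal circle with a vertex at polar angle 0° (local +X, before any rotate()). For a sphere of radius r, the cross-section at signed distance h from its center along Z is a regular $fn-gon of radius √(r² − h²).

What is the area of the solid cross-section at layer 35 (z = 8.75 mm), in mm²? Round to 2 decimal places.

96.56 mm²

At z = 8.75 mm: the sphere: section is a regular 32-gon, circumradius = √(r²−h²) = √(6²−2.75²) = 5.333 (area = (32/2)·5.333²·sin(360°/32) = 88.77 mm²); the cube at (-1, 15) is absent (z outside [0, 4]); the r=10.5 sphere at (6.5, 14.5) slices to a regular 32-gon of circumradius 3.897 (√(r²−h²) with h=9.75 from center) (area = (32/2)·3.897²·sin(360°/32) = 47.41 mm²); Taking the union: the 2 present regions are separate (no shared area or edge), so areas and boundary lengths simply add and each stays a separate island — area = 136.17 mm²; the r=7.5 sphere at (7, 1.5) contributes a regular 32-gon of circumradius √(7.5²−1.25²) = 7.395 (area = (32/2)·7.395²·sin(360°/32) = 170.70 mm²); After the difference (first − rest): starting from that combined region (136.17 mm²), the r=7.5 sphere at (7, 1.5) partially overlaps it — only the 39.62 mm² overlap (of its 170.70 mm²) is removed, clipping the outline — area = 96.56 mm². Overall, the cross-section has 2 separate islands. Net area = 96.56 mm².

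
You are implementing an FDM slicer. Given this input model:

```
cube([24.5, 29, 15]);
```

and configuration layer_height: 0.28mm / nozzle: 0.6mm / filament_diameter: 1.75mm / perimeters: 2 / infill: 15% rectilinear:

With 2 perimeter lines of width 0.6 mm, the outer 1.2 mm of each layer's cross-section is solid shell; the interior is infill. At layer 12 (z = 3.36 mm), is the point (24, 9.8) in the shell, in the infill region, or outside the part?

shell

At z = 3.36 mm: the cube is present — its section is the full 24.5×29 rectangle. Overall, the cross-section is a single solid region. The nearest boundary edge runs (24.50, 0.00)→(24.50, 29.00); distance from the point to it = 0.50 mm. The point is inside the cross-section, 0.50 mm from the nearest boundary — within the 1.2 mm shell band (2 × 0.6).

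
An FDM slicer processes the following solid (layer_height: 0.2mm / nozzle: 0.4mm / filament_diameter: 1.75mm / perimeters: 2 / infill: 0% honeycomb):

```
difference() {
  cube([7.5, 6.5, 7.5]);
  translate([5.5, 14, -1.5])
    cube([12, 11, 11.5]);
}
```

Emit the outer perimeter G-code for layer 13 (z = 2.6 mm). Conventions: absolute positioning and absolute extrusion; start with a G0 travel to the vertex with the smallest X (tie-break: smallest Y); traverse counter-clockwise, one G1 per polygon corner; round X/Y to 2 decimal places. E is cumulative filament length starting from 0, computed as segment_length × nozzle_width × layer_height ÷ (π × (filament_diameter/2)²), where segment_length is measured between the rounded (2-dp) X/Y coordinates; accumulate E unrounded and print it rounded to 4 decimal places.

At z = 2.6 mm: the cube is present — its section is the full 7.5×6.5 rectangle; the cube at (5.5, 14) is present — its section is the full 12×11 rectangle; Taking the first minus the rest: starting from the 7.5×6.5 cube, the 12×11 cube at (5.5, 14) misses the remaining region (no effect) — 1 connected region. The outline is a single polygon with 4 vertices. Extrusion per mm of travel: 0.4 × 0.2 / (π × 0.875²) = 0.033260. Accumulating E over each segment gives final E = 0.9313.

G0 X0.00 Y0.00 Z2.60
G1 X7.50 Y0.00 E0.2495
G1 X7.50 Y6.50 E0.4656
G1 X0.00 Y6.50 E0.7151
G1 X0.00 Y0.00 E0.9313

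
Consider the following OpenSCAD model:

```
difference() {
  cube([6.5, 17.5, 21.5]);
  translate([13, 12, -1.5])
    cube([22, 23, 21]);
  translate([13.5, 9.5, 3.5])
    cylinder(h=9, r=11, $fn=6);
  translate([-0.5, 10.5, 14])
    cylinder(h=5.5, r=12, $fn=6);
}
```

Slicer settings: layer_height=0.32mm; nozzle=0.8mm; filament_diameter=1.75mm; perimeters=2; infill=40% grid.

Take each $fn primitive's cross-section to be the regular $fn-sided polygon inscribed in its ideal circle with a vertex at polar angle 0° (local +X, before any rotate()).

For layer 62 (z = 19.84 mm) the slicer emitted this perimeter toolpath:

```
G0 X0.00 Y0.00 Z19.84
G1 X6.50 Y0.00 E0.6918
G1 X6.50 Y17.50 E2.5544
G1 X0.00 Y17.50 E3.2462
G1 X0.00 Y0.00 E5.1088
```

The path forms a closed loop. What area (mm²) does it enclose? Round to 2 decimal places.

113.75 mm²

Apply the shoelace formula to the sequence of (X, Y) vertices; enclosed area = 113.75 mm².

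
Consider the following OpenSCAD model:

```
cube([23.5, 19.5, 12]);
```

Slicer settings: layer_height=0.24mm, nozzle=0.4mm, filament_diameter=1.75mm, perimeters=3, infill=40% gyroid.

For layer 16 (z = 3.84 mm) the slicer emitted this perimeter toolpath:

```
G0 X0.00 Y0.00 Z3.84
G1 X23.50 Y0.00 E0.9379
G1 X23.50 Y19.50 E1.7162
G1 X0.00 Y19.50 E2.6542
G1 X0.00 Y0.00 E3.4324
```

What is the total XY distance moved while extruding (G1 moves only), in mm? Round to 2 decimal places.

86.00 mm

Sum the Euclidean lengths of each G1 segment: total = 86.00 mm.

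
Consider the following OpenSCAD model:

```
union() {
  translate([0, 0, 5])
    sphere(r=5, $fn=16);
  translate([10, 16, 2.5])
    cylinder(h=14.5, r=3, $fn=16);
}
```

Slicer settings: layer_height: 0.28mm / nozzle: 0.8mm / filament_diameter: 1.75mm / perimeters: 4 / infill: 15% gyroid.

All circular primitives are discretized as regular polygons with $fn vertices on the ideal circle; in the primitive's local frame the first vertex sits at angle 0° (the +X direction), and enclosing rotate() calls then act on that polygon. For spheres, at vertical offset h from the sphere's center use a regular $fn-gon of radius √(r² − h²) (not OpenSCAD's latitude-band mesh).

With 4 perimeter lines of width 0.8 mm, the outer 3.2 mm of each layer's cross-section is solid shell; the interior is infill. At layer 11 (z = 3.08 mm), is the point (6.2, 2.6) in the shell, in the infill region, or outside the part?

At z = 3.08 mm: the sphere: section is a regular 16-gon, circumradius = √(r²−h²) = √(5²−1.92²) = 4.617; the cylinder at (10, 16): section is a regular 16-gon, circumradius r=3; Merging all regions: the 2 present regions are separate (no shared area or edge), so areas and boundary lengths simply add and each stays a separate island — 2 connected regions. Overall, the cross-section has 2 separate islands. The nearest boundary edge runs (3.26, 3.26)→(4.27, 1.77); distance from the point to it = 2.11 mm. The point is not inside any of the regions above, so it lies outside the cross-section (2.11 mm from the nearest boundary).

outside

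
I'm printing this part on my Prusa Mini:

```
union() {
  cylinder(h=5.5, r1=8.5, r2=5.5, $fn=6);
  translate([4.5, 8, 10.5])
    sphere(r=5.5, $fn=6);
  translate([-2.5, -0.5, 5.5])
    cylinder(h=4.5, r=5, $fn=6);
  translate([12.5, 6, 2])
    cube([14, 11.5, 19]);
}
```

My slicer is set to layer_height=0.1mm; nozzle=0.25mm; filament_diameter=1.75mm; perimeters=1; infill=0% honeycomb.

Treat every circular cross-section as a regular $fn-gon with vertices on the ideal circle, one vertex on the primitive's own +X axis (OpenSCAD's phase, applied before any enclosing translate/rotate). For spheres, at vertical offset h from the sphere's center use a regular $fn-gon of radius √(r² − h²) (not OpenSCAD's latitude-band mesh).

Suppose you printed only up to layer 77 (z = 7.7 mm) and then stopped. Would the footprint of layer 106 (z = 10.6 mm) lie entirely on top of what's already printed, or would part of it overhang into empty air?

part overhangs

Compare the two slices. At z = 7.7: the cone is absent (z outside [0, 5.5]); the r=5.5 sphere at (4.5, 8) contributes a regular 6-gon of circumradius √(5.5²−2.8²) = 4.734 (area = (6/2)·4.734²·sin(360°/6) = 58.22 mm²); the r=5 cylinder at (-2.5, -0.5) contributes a regular 6-gon of circumradius 5 (area = (6/2)·5.000²·sin(360°/6) = 64.95 mm²); the cube at (12.5, 6) (footprint 14×11.5) is included at this height (area 161.00 mm²); Taking the union: the 3 present regions are separate (no shared area or edge), so areas and boundary lengths simply add and each stays a separate island — area = 284.17 mm². At z = 10.6: the cone is not intersected at this z (z outside [0, 5.5]); the r=5.5 sphere at (4.5, 8) slices to a regular 6-gon of circumradius 5.499 (√(r²−h²) with h=0.1 from center) (area = (6/2)·5.499²·sin(360°/6) = 78.57 mm²); the cylinder at (-2.5, -0.5) is not intersected at this z (z outside [5.5, 10]); the cube at (12.5, 6) is present — its section is the full 14×11.5 rectangle (area 161.00 mm²); Combining (union): the 2 present regions are separate (no shared area or edge), so areas and boundary lengths simply add and each stays a separate island — area = 239.57 mm². Checking containment: at z = 10.6 the cross-section extends beyond the z = 7.7 cross-section by about 20.34 mm².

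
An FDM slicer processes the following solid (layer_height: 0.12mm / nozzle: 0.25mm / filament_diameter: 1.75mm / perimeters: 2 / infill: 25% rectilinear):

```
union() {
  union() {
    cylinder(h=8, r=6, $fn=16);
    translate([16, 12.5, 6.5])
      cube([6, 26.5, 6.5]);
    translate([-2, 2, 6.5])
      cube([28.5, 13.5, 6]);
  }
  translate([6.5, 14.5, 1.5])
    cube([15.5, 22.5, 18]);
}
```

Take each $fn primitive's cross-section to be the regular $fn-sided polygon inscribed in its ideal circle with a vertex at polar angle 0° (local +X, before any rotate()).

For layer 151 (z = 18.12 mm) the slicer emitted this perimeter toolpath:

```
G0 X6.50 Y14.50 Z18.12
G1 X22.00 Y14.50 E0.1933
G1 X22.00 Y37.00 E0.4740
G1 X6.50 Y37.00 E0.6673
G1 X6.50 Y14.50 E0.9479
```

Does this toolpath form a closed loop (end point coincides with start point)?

yes

Start point (G0): (6.50, 14.50). End point (last G1): the path returns to the start — closed.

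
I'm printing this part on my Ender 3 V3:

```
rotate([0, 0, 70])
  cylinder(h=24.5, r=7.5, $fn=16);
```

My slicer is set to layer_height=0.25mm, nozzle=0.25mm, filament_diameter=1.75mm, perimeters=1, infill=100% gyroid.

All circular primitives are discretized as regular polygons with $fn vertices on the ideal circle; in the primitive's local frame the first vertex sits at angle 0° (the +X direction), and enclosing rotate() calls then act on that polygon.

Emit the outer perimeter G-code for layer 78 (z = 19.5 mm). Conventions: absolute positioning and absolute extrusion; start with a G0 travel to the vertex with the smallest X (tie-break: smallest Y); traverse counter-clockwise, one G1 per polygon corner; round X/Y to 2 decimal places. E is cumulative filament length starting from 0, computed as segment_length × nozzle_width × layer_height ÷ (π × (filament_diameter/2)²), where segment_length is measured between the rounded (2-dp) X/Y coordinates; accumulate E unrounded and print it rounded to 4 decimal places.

G0 X-7.49 Y-0.33 Z19.50
G1 X-6.80 Y-3.17 E0.0759
G1 X-5.07 Y-5.53 E0.1520
G1 X-2.57 Y-7.05 E0.2280
G1 X0.33 Y-7.49 E0.3042
G1 X3.17 Y-6.80 E0.3802
G1 X5.53 Y-5.07 E0.4562
G1 X7.05 Y-2.57 E0.5322
G1 X7.49 Y0.33 E0.6084
G1 X6.80 Y3.17 E0.6844
G1 X5.07 Y5.53 E0.7604
G1 X2.57 Y7.05 E0.8364
G1 X-0.33 Y7.49 E0.9127
G1 X-3.17 Y6.80 E0.9886
G1 X-5.53 Y5.07 E1.0646
G1 X-7.05 Y2.57 E1.1407
G1 X-7.49 Y-0.33 E1.2169

At z = 19.5 mm: the r=7.5 cylinder contributes a regular 16-gon of circumradius 7.5; (whole slice rotated 70° about Z — lengths, areas and connectivity unchanged). The outline is a single polygon with 16 vertices. Extrusion per mm of travel: 0.25 × 0.25 / (π × 0.875²) = 0.025984. Accumulating E over each segment gives final E = 1.2169.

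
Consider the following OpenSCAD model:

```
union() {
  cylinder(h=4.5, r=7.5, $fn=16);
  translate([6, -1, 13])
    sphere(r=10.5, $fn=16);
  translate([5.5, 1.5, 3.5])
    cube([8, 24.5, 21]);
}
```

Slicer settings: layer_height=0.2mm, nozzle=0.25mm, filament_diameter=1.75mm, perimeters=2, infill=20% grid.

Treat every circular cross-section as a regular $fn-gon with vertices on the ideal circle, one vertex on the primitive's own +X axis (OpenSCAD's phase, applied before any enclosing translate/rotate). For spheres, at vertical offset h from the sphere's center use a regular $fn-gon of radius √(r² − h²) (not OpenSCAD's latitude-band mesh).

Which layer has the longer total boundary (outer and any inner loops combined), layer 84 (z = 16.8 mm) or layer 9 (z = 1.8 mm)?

layer 84 (z = 16.8 mm)

Layer 84 (z = 16.8): the cylinder is absent (z outside [0, 4.5]); the r=10.5 sphere at (6, -1) slices to a regular 16-gon of circumradius 9.788 (√(r²−h²) with h=3.8 from center) (perimeter = 2·16·9.788·sin(180°/16) = 61.11 mm); the cube at (5.5, 1.5) (footprint 8×24.5) is included at this height (perimeter 65.00 mm); Combining (union): the regions partially overlap (shared area 49.24 mm²), so the edge portions inside another operand are dropped and the merged outline is re-measured after clipping — boundary = 98.17 mm. So its perimeter = 98.17 mm. Layer 9 (z = 1.8): the r=7.5 cylinder contributes a regular 16-gon of circumradius 7.5 (perimeter = 2·16·7.500·sin(180°/16) = 46.82 mm); the sphere at (6, -1) is absent (|z−center|=11.200 > r=10.5); the cube at (5.5, 1.5) does not reach this height (z outside [3.5, 24.5]); Taking the union: only the r=7.5 cylinder is present, so the union is just that shape — boundary = 46.82 mm. So its perimeter = 46.82 mm. Layer 84 is larger (98.17 vs 46.82 mm).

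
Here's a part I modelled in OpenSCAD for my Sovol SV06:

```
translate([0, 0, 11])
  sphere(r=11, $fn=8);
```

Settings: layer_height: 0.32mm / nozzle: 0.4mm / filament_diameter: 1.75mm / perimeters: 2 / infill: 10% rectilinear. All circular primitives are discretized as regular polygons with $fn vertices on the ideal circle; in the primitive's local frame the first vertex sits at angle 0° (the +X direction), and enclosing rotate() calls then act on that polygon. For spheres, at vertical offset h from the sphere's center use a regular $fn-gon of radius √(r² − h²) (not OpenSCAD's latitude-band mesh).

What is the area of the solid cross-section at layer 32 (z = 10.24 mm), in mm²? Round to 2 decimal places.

At z = 10.24 mm: the r=11 sphere slices to a regular 8-gon of circumradius 10.974 (√(r²−h²) with h=0.76 from center) (area = (8/2)·10.974²·sin(360°/8) = 340.61 mm²). Overall, the cross-section is a single solid region. Net area = 340.61 mm².

340.61 mm²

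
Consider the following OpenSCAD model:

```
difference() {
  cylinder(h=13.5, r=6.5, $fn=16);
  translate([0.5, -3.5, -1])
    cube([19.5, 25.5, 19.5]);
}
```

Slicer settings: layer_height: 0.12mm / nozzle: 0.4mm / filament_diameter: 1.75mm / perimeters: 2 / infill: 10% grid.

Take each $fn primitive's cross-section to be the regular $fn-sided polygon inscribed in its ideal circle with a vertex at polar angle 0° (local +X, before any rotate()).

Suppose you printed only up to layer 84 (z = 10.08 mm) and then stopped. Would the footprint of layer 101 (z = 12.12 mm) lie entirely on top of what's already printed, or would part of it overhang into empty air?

entirely on top

Compare the two slices. At z = 10.08: the r=6.5 cylinder contributes a regular 16-gon of circumradius 6.5 (area = (16/2)·6.500²·sin(360°/16) = 129.35 mm²); the cube at (0.5, -3.5) is present — its section is the full 19.5×25.5 rectangle (area 497.25 mm²); After the difference (first − rest): starting from the r=6.5 cylinder (129.35 mm²), the 19.5×25.5 cube at (0.5, -3.5) partially overlaps it — only the 48.65 mm² overlap (of its 497.25 mm²) is removed, clipping the outline — area = 80.69 mm². At z = 12.12: the cylinder: section is a regular 16-gon, circumradius r=6.5 (area = (16/2)·6.500²·sin(360°/16) = 129.35 mm²); the cube at (0.5, -3.5) (footprint 19.5×25.5) is included at this height (area 497.25 mm²); After the difference (first − rest): starting from the r=6.5 cylinder (129.35 mm²), the 19.5×25.5 cube at (0.5, -3.5) partially overlaps it — only the 48.65 mm² overlap (of its 497.25 mm²) is removed, clipping the outline — area = 80.69 mm². Checking containment: the cross-section at z = 12.12 is a subset of the cross-section at z = 10.08.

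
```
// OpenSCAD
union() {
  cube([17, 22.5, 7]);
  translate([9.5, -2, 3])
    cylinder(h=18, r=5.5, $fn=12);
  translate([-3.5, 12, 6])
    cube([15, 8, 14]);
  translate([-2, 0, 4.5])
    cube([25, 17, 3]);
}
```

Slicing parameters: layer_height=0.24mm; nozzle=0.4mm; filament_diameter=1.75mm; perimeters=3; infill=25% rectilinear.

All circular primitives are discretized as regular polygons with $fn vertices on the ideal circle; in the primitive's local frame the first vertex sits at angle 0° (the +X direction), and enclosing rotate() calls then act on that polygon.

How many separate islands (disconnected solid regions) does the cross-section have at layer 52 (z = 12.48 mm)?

At z = 12.48 mm: the cube is absent (z outside [0, 7]); the r=5.5 cylinder at (9.5, -2) contributes a regular 12-gon of circumradius 5.5; the 15×8 cube at (-3.5, 12) contributes its full rectangle; the cube at (-2, 0) is not intersected at this z (z outside [4.5, 7.5]); Taking the union: the 2 present regions are separate (no shared area or edge), so areas and boundary lengths simply add and each stays a separate island — 2 connected regions. Overall, the cross-section has 2 separate islands. Island count = 2.

2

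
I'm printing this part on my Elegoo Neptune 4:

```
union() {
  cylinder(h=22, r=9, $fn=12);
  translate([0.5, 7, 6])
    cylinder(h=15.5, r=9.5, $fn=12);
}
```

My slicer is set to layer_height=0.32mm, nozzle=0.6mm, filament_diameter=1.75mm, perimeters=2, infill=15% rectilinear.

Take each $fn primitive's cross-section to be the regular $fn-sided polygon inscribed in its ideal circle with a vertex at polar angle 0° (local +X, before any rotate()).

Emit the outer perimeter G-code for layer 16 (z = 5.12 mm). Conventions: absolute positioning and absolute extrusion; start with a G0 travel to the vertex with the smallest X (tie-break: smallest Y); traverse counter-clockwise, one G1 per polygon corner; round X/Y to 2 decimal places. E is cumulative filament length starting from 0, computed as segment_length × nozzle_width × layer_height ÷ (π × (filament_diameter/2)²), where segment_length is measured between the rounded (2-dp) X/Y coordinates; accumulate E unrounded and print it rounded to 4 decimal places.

At z = 5.12 mm: the cylinder: section is a regular 12-gon, circumradius r=9; the cylinder at (0.5, 7) is not intersected at this z (z outside [6, 21.5]); Combining (union): only the r=9 cylinder is present, so the union is just that shape — 1 connected region. The outline is a single polygon with 12 vertices. Extrusion per mm of travel: 0.6 × 0.32 / (π × 0.875²) = 0.079824. Accumulating E over each segment gives final E = 4.4614.

G0 X-9.00 Y0.00 Z5.12
G1 X-7.79 Y-4.50 E0.3720
G1 X-4.50 Y-7.79 E0.7434
G1 X0.00 Y-9.00 E1.1153
G1 X4.50 Y-7.79 E1.4873
G1 X7.79 Y-4.50 E1.8587
G1 X9.00 Y0.00 E2.2307
G1 X7.79 Y4.50 E2.6026
G1 X4.50 Y7.79 E2.9741
G1 X0.00 Y9.00 E3.3460
G1 X-4.50 Y7.79 E3.7180
G1 X-7.79 Y4.50 E4.0894
G1 X-9.00 Y0.00 E4.4614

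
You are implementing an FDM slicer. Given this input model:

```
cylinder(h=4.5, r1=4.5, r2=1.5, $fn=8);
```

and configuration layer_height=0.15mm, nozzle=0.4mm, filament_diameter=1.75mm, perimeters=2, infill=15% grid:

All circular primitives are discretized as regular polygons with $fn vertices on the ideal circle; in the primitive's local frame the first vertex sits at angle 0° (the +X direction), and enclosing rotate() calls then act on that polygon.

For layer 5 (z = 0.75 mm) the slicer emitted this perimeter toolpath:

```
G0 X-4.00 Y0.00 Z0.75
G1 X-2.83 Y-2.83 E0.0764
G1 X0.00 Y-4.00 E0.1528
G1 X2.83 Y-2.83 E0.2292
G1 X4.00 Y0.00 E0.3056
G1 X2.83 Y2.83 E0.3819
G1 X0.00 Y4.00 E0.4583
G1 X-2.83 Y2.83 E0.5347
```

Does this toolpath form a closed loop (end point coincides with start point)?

Start point (G0): (-4.00, 0.00). End point (last G1): the path does not return to the start — open.

no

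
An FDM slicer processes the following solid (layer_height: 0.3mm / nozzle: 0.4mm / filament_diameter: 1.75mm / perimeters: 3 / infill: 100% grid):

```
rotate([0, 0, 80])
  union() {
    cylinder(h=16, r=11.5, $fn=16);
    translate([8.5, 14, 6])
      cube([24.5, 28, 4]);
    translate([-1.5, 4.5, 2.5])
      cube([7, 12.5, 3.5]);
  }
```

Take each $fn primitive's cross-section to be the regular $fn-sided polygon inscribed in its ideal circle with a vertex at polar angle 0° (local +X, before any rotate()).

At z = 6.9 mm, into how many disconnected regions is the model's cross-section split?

At z = 6.9 mm: the cylinder: section is a regular 16-gon, circumradius r=11.5; the cube at (8.5, 14) is present — its section is the full 24.5×28 rectangle; the cube at (-1.5, 4.5) is absent (z outside [2.5, 6]); Taking the union: the 2 present regions are separate (no shared area or edge), so areas and boundary lengths simply add and each stays a separate island — 2 connected regions; (whole slice rotated 80° about Z — lengths, areas and connectivity unchanged). The result has 2 disconnected regions.

2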